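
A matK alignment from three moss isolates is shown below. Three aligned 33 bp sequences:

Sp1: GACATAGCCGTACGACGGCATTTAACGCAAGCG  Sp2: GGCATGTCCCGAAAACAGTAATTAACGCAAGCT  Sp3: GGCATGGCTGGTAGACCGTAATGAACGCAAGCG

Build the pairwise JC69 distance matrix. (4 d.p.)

d(Sp1,Sp2) = 0.4408, d(Sp1,Sp3) = 0.3882, d(Sp2,Sp3) = 0.2928

Sp1–Sp2: 11/33 sites differ → p ≈ 0.333333, d = −0.75 ln(1 − 0.444444) = 0.440839 ≈ 0.4408.
Sp1–Sp3: 10/33 sites differ → p ≈ 0.30303, d = −0.75 ln(1 − 0.40404) = 0.388186 ≈ 0.3882.
Sp2–Sp3: 8/33 sites differ → p ≈ 0.242424, d = −0.75 ln(1 − 0.323232) = 0.292820 ≈ 0.2928.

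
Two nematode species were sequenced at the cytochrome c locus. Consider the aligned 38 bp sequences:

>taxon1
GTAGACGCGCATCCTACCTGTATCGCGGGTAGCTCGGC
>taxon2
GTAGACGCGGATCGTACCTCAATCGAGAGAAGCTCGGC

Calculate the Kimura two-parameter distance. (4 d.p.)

Of 38 sites, 1 differences are transitions and 6 are transversions, so P = 1/38 ≈ 0.026316 and Q = 6/38 ≈ 0.157895.
Under the Kimura two-parameter model, d = −½ ln(1 − 2P − Q) − ¼ ln(1 − 2Q).
1 − 2P − Q = 0.789473, giving −½ ln(0.789473) = 0.118195.
1 − 2Q = 0.68421, giving −¼ ln(0.68421) = 0.094873.
d = 0.118195 + 0.094873 = 0.213068.

0.2131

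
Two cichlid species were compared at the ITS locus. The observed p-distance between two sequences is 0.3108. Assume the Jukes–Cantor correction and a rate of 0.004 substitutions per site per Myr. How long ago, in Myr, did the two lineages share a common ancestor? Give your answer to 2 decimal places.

50.17

d = −(3/4) ln(1 − 4p/3) = −0.75 ln(1 − 0.4144) = −0.75 ln(0.5856)
  = −0.75 × (-0.535118) = 0.401339 substitutions/site.
Under a molecular clock d = 2μt, so t = d/(2μ) = 0.401339 / (2 × 0.004) = 50.17 Myr.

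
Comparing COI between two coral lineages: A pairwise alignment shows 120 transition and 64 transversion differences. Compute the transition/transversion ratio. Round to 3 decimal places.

1.875

R = 120/64 = 1.875.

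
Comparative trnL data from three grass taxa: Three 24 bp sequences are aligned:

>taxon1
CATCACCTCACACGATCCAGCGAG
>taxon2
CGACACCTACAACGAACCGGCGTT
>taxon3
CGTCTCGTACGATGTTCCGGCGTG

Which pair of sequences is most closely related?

taxon2 and taxon3

taxon1–taxon2: 9/24 differ, p = 0.375, d = 0.520.
taxon1–taxon3: 10/24 differ, p = 0.417, d = 0.608.
taxon2–taxon3: 8/24 differ, p = 0.333, d = 0.441.
The smallest distance is between taxon2 and taxon3.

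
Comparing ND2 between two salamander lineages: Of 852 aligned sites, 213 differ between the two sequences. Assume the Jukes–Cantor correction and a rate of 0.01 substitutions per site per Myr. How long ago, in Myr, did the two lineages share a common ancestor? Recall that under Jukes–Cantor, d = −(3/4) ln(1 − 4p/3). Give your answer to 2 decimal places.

15.20

p = 213/852 = 0.25.
d = −(3/4) ln(1 − 4p/3) = −0.75 ln(1 − 0.333333) = −0.75 ln(0.666667)
  = −0.75 × (-0.405465) = 0.304099 substitutions/site.
Under a molecular clock d = 2μt, so t = d/(2μ) = 0.304099 / (2 × 0.01) = 15.20 Myr.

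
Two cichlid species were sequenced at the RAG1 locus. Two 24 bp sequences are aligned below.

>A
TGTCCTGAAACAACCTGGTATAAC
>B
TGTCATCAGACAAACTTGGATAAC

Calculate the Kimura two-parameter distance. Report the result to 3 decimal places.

Of 24 sites, 1 differences are transitions and 5 are transversions, so P = 1/24 ≈ 0.041667 and Q = 5/24 ≈ 0.208333.
Under the Kimura two-parameter model, d = −½ ln(1 − 2P − Q) − ¼ ln(1 − 2Q).
1 − 2P − Q = 0.708333, giving −½ ln(0.708333) = 0.172420.
1 − 2Q = 0.583334, giving −¼ ln(0.583334) = 0.134749.
d = 0.172420 + 0.134749 = 0.307169.

0.307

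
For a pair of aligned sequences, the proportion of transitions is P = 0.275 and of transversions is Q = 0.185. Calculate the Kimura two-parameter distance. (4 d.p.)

Under the Kimura two-parameter model, d = −½ ln(1 − 2P − Q) − ¼ ln(1 − 2Q).
1 − 2P − Q = 0.265, giving −½ ln(0.265) = 0.664013.
1 − 2Q = 0.63, giving −¼ ln(0.63) = 0.115509.
d = 0.664013 + 0.115509 = 0.779522.

0.7795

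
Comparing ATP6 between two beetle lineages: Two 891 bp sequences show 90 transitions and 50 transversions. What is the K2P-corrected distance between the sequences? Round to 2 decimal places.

0.18

P = 90/891 ≈ 0.10101 and Q = 50/891 ≈ 0.056117.
Under the Kimura two-parameter model, d = −½ ln(1 − 2P − Q) − ¼ ln(1 − 2Q).
1 − 2P − Q = 0.741863, giving −½ ln(0.741863) = 0.149295.
1 − 2Q = 0.887766, giving −¼ ln(0.887766) = 0.029762.
d = 0.149295 + 0.029762 = 0.179057.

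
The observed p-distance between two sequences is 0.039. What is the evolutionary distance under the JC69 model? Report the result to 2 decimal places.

d = −(3/4) ln(1 − 4p/3) = −0.75 ln(1 − 0.052) = −0.75 ln(0.948)
  = −0.75 × (-0.053401) = 0.040051 substitutions/site.

0.04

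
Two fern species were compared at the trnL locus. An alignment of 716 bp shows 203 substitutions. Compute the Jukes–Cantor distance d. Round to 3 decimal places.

p = 203/716 ≈ 0.28352.
d = −(3/4) ln(1 − 4p/3) = −0.75 ln(1 − 0.378027) = −0.75 ln(0.621973)
  = −0.75 × (-0.474859) = 0.356144 substitutions/site.

0.356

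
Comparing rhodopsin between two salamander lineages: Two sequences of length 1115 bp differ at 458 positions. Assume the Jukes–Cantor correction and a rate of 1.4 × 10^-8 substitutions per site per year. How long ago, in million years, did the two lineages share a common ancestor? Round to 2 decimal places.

p = 458/1115 ≈ 0.410762.
d = −(3/4) ln(1 − 4p/3) = −0.75 ln(1 − 0.547683) = −0.75 ln(0.452317)
  = −0.75 × (-0.793372) = 0.595029 substitutions/site.
Under a molecular clock d = 2μt, so t = d/(2μ) = 0.595029 / (2 × 1.4 × 10^-8) = 21.25 million years.

21.25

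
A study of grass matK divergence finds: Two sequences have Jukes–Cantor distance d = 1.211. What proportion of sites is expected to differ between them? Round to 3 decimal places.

p = (3/4)(1 − e^(−4d/3)) = 0.75 × (1 − e^(-1.614667)) = 0.75 × (1 − 0.198957) = 0.600782.

0.601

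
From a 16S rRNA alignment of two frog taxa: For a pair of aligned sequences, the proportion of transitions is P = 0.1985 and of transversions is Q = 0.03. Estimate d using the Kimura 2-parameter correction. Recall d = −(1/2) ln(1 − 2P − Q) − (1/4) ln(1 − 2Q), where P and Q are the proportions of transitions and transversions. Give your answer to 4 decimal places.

0.2939

Under the Kimura two-parameter model, d = −½ ln(1 − 2P − Q) − ¼ ln(1 − 2Q).
1 − 2P − Q = 0.573, giving −½ ln(0.573) = 0.278435.
1 − 2Q = 0.94, giving −¼ ln(0.94) = 0.015469.
d = 0.278435 + 0.015469 = 0.293904.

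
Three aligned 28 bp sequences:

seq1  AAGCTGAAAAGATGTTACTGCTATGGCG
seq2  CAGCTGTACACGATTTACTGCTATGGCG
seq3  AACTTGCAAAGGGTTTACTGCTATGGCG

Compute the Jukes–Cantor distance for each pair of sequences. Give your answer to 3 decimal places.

d(seq1,seq2) = 0.304, d(seq1,seq3) = 0.252, d(seq2,seq3) = 0.304

seq1–seq2: 7/28 sites differ → p = 0.25, d = −0.75 ln(1 − 0.333333) = 0.304098 ≈ 0.304.
seq1–seq3: 6/28 sites differ → p ≈ 0.214286, d = −0.75 ln(1 − 0.285715) = 0.252355 ≈ 0.252.
seq2–seq3: 7/28 sites differ → p = 0.25, d = −0.75 ln(1 − 0.333333) = 0.304098 ≈ 0.304.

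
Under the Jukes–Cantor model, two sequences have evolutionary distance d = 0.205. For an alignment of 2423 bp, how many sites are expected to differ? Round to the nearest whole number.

435

Invert JC69: p = (3/4)(1 − e^(−4d/3)) = 0.75 × (1 − e^(-0.273333)) = 0.75 × (1 − 0.760839) = 0.179371.
Expected differing sites = pL ≈ 0.179371 × 2423 = 434.615933 ≈ 435.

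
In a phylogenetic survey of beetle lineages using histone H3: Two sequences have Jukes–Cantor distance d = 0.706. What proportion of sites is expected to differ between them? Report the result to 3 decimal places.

0.457

p = (3/4)(1 − e^(−4d/3)) = 0.75 × (1 − e^(-0.941333)) = 0.75 × (1 − 0.390107) = 0.457420.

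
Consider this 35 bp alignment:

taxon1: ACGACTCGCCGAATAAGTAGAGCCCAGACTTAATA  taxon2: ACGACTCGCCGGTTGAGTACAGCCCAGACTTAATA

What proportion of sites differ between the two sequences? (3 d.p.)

The sequences differ at 4 of 35 positions (sites 12, 13, 15, 20).
p = 4/35 = 0.114285… ≈ 0.114 (to 3 d.p.).

0.114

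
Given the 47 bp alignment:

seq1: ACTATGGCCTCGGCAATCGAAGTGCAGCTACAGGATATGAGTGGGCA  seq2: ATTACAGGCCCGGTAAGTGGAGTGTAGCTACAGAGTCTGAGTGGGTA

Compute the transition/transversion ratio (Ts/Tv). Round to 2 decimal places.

3.67

Transitions are A↔G and C↔T; transversions are all other mismatches.
Transitions: 11. Transversions: 3.
R = 11/3 = 3.666666… ≈ 3.67 (to 2 d.p.).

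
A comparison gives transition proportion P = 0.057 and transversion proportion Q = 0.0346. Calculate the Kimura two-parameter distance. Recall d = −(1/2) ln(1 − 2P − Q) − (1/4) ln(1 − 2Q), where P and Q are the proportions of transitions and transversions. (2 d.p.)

Under the Kimura two-parameter model, d = −½ ln(1 − 2P − Q) − ¼ ln(1 − 2Q).
1 − 2P − Q = 0.8514, giving −½ ln(0.8514) = 0.080437.
1 − 2Q = 0.9308, giving −¼ ln(0.9308) = 0.017928.
d = 0.080437 + 0.017928 = 0.098365.

0.10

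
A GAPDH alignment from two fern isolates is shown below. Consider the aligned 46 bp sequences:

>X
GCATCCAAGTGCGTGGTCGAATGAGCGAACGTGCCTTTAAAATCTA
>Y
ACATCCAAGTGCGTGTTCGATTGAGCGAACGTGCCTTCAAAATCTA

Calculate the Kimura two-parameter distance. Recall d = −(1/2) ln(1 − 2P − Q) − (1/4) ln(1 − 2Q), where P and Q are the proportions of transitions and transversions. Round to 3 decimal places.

0.093

Of 46 sites, 2 differences are transitions and 2 are transversions, so P = 2/46 ≈ 0.043478 and Q = 2/46 ≈ 0.043478.
Under the Kimura two-parameter model, d = −½ ln(1 − 2P − Q) − ¼ ln(1 − 2Q).
1 − 2P − Q = 0.869566, giving −½ ln(0.869566) = 0.069881.
1 − 2Q = 0.913044, giving −¼ ln(0.913044) = 0.022743.
d = 0.069881 + 0.022743 = 0.092624.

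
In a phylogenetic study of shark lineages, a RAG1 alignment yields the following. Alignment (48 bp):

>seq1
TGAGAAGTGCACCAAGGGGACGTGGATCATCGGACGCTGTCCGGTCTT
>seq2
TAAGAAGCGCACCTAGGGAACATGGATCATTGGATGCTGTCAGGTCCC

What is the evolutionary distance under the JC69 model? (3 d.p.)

0.244

The sequences differ at 10 of 48 sites (2, 8, 14, 19, 22, 31, 35, 42, 47, 48), so p = 10/48 ≈ 0.208333.
d = −(3/4) ln(1 − 4p/3) = −0.75 ln(1 − 0.277777) = −0.75 ln(0.722223)
  = −0.75 × (-0.325421) = 0.244066 substitutions/site.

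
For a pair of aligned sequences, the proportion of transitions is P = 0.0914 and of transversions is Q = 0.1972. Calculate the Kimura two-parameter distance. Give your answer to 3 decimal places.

Under the Kimura two-parameter model, d = −½ ln(1 − 2P − Q) − ¼ ln(1 − 2Q).
1 − 2P − Q = 0.62, giving −½ ln(0.62) = 0.239018.
1 − 2Q = 0.6056, giving −¼ ln(0.6056) = 0.125384.
d = 0.239018 + 0.125384 = 0.364402.

0.364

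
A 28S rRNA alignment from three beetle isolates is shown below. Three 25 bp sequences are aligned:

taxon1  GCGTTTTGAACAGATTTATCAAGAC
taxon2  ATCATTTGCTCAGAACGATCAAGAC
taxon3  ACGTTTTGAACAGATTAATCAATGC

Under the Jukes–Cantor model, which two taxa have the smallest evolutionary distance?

taxon1–taxon2: 9/25 differ, p = 0.360, d = 0.490.
taxon1–taxon3: 4/25 differ, p = 0.160, d = 0.180.
taxon2–taxon3: 10/25 differ, p = 0.400, d = 0.572.
The smallest distance is between taxon1 and taxon3.

taxon1 and taxon3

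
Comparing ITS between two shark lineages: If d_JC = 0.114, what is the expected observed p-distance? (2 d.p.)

p = (3/4)(1 − e^(−4d/3)) = 0.75 × (1 − e^(-0.152)) = 0.75 × (1 − 0.858988) = 0.105759.

0.11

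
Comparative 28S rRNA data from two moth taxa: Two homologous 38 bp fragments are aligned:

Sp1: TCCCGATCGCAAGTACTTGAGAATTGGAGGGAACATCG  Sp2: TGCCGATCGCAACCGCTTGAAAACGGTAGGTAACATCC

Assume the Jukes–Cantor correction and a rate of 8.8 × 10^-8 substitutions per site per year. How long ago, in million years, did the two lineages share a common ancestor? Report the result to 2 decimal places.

1.84

The sequences differ at 10 of 38 sites (2, 13, 14, 15, 21, 24, 25, 27, 31, 38), so p = 10/38 ≈ 0.263158.
d = −(3/4) ln(1 − 4p/3) = −0.75 ln(1 − 0.350877) = −0.75 ln(0.649123)
  = −0.75 × (-0.432133) = 0.324100 substitutions/site.
Under a molecular clock d = 2μt, so t = d/(2μ) = 0.324100 / (2 × 8.8 × 10^-8) = 1.84 million years.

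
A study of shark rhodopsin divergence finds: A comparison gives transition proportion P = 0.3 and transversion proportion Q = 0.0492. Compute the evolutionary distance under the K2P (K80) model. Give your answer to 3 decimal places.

Under the Kimura two-parameter model, d = −½ ln(1 − 2P − Q) − ¼ ln(1 − 2Q).
1 − 2P − Q = 0.3508, giving −½ ln(0.3508) = 0.523770.
1 − 2Q = 0.9016, giving −¼ ln(0.9016) = 0.025896.
d = 0.523770 + 0.025896 = 0.549666.

0.550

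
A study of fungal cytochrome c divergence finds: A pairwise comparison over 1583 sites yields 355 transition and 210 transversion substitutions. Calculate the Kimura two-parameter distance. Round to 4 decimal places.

P = 355/1583 ≈ 0.224258 and Q = 210/1583 ≈ 0.13266.
Under the Kimura two-parameter model, d = −½ ln(1 − 2P − Q) − ¼ ln(1 − 2Q).
1 − 2P − Q = 0.418824, giving −½ ln(0.418824) = 0.435152.
1 − 2Q = 0.73468, giving −¼ ln(0.73468) = 0.077080.
d = 0.435152 + 0.077080 = 0.512232.

0.5122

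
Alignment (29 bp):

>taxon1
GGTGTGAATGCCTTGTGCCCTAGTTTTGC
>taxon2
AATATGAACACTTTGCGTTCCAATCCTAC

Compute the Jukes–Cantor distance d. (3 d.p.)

The sequences differ at 14 of 29 sites, so p = 14/29 ≈ 0.482759.
d = −(3/4) ln(1 − 4p/3) = −0.75 ln(1 − 0.643679) = −0.75 ln(0.356321)
  = −0.75 × (-1.031923) = 0.773942 substitutions/site.

0.774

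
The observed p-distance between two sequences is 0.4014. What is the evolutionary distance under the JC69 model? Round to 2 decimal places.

d = −(3/4) ln(1 − 4p/3) = −0.75 ln(1 − 0.5352) = −0.75 ln(0.4648)
  = −0.75 × (-0.766148) = 0.574611 substitutions/site.

0.57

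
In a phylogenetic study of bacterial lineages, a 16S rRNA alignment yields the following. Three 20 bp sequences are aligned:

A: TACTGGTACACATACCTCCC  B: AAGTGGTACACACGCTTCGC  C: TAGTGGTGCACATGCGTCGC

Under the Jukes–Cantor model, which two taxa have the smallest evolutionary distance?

B and C

A–B: 6/20 differ, p = 0.300, d = 0.383.
A–C: 5/20 differ, p = 0.250, d = 0.304.
B–C: 4/20 differ, p = 0.200, d = 0.233.
The smallest distance is between B and C.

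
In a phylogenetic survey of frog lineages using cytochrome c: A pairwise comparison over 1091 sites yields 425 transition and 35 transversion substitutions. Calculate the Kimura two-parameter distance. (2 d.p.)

P = 425/1091 ≈ 0.389551 and Q = 35/1091 ≈ 0.032081.
Under the Kimura two-parameter model, d = −½ ln(1 − 2P − Q) − ¼ ln(1 − 2Q).
1 − 2P − Q = 0.188817, giving −½ ln(0.188817) = 0.833488.
1 − 2Q = 0.935838, giving −¼ ln(0.935838) = 0.016578.
d = 0.833488 + 0.016578 = 0.850066.

0.85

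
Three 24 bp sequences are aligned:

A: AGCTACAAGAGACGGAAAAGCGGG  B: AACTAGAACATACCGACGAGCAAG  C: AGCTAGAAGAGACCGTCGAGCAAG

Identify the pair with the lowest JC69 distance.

B and C

A–B: 9/24 differ, p = 0.375, d = 0.520.
A–C: 7/24 differ, p = 0.292, d = 0.369.
B–C: 4/24 differ, p = 0.167, d = 0.188.
The smallest distance is between B and C.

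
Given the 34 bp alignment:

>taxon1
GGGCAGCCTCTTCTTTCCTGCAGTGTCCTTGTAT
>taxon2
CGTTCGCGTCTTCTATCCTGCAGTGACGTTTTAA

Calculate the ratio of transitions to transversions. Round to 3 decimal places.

0.111

Transitions are A↔G and C↔T; transversions are all other mismatches.
Transitions: 1. Transversions: 9.
R = 1/9 = 0.111111… ≈ 0.111 (to 3 d.p.).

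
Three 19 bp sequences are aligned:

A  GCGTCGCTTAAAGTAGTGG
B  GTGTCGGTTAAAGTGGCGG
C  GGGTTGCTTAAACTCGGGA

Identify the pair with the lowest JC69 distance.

A and B

A–B: 4/19 differ, p = 0.211, d = 0.247.
A–C: 6/19 differ, p = 0.316, d = 0.410.
B–C: 7/19 differ, p = 0.368, d = 0.507.
The smallest distance is between A and B.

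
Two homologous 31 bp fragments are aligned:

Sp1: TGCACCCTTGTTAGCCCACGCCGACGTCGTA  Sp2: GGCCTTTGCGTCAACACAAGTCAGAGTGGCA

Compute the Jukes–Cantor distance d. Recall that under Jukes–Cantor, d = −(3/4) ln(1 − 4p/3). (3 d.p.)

0.985

The sequences differ at 17 of 31 sites, so p = 17/31 ≈ 0.548387.
d = −(3/4) ln(1 − 4p/3) = −0.75 ln(1 − 0.731183) = −0.75 ln(0.268817)
  = −0.75 × (-1.313724) = 0.985293 substitutions/site.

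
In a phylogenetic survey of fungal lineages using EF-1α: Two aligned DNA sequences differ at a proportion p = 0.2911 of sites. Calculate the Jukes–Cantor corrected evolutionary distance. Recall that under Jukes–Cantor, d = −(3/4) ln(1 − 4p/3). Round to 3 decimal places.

0.368

d = −(3/4) ln(1 − 4p/3) = −0.75 ln(1 − 0.388133) = −0.75 ln(0.611867)
  = −0.75 × (-0.491240) = 0.368430 substitutions/site.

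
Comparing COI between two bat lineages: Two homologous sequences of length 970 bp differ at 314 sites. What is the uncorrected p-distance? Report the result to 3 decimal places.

p = 314/970 = 0.323711… ≈ 0.324 (to 3 d.p.).

0.324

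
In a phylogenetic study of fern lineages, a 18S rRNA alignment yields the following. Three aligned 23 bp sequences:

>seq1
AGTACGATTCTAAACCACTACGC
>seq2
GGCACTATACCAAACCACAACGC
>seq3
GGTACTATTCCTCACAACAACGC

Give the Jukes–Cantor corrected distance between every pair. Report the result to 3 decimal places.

d(seq1,seq2) = 0.321, d(seq1,seq3) = 0.390, d(seq2,seq3) = 0.257

seq1–seq2: 6/23 sites differ → p ≈ 0.26087, d = −0.75 ln(1 − 0.347827) = 0.320584 ≈ 0.321.
seq1–seq3: 7/23 sites differ → p ≈ 0.304348, d = −0.75 ln(1 − 0.405797) = 0.390401 ≈ 0.390.
seq2–seq3: 5/23 sites differ → p ≈ 0.217391, d = −0.75 ln(1 − 0.289855) = 0.256715 ≈ 0.257.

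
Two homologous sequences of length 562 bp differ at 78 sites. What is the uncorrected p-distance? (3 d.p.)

0.139

p = 78/562 = 0.138790… ≈ 0.139 (to 3 d.p.).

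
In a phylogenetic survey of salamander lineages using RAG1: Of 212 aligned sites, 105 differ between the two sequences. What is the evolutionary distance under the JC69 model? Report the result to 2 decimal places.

0.81

p = 105/212 ≈ 0.495283.
d = −(3/4) ln(1 − 4p/3) = −0.75 ln(1 − 0.660377) = −0.75 ln(0.339623)
  = −0.75 × (-1.079919) = 0.809939 substitutions/site.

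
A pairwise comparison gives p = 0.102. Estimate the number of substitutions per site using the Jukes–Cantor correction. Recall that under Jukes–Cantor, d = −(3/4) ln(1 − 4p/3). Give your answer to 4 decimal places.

0.1096

d = −(3/4) ln(1 − 4p/3) = −0.75 ln(1 − 0.136) = −0.75 ln(0.864)
  = −0.75 × (-0.146183) = 0.109637 substitutions/site.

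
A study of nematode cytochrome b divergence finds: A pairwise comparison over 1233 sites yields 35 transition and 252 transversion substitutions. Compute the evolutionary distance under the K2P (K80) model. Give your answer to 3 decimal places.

0.283

P = 35/1233 ≈ 0.028386 and Q = 252/1233 ≈ 0.20438.
Under the Kimura two-parameter model, d = −½ ln(1 − 2P − Q) − ¼ ln(1 − 2Q).
1 − 2P − Q = 0.738848, giving −½ ln(0.738848) = 0.151332.
1 − 2Q = 0.59124, giving −¼ ln(0.59124) = 0.131383.
d = 0.151332 + 0.131383 = 0.282715.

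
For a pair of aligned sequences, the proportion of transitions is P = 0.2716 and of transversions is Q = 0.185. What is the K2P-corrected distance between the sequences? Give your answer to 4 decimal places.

Under the Kimura two-parameter model, d = −½ ln(1 − 2P − Q) − ¼ ln(1 − 2Q).
1 − 2P − Q = 0.2718, giving −½ ln(0.2718) = 0.651344.
1 − 2Q = 0.63, giving −¼ ln(0.63) = 0.115509.
d = 0.651344 + 0.115509 = 0.766853.

0.7669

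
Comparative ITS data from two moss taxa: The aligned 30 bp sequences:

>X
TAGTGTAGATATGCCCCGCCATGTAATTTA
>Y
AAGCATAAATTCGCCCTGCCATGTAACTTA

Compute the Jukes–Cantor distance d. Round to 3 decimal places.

The sequences differ at 8 of 30 sites (1, 4, 5, 8, 11, 12, 17, 27), so p = 8/30 ≈ 0.266667.
d = −(3/4) ln(1 − 4p/3) = −0.75 ln(1 − 0.355556) = −0.75 ln(0.644444)
  = −0.75 × (-0.439367) = 0.329525 substitutions/site.

0.330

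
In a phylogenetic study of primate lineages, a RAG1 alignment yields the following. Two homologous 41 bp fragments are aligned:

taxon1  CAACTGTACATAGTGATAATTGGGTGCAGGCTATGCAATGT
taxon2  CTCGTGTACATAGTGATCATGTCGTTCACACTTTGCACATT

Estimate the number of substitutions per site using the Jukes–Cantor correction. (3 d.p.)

The sequences differ at 14 of 41 sites, so p = 14/41 ≈ 0.341463.
d = −(3/4) ln(1 − 4p/3) = −0.75 ln(1 − 0.455284) = −0.75 ln(0.544716)
  = −0.75 × (-0.607491) = 0.455618 substitutions/site.

0.456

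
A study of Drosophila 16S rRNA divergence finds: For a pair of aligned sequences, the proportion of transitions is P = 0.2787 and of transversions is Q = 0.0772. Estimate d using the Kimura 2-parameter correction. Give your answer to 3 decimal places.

Under the Kimura two-parameter model, d = −½ ln(1 − 2P − Q) − ¼ ln(1 − 2Q).
1 − 2P − Q = 0.3654, giving −½ ln(0.3654) = 0.503381.
1 − 2Q = 0.8456, giving −¼ ln(0.8456) = 0.041927.
d = 0.503381 + 0.041927 = 0.545308.

0.545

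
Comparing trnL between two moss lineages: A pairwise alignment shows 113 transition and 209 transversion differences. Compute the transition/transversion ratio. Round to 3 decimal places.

R = 113/209 = 0.540669… ≈ 0.541 (to 3 d.p.).

0.541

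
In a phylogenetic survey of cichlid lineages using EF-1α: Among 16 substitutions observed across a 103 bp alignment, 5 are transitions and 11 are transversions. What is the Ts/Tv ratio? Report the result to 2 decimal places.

0.45

R = 5/11 = 0.454545… ≈ 0.45 (to 2 d.p.).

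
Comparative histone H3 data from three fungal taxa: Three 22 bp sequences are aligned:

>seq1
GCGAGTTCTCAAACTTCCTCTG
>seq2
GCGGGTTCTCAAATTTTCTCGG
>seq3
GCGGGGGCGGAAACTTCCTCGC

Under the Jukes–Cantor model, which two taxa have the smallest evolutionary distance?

seq1 and seq2

seq1–seq2: 4/22 differ, p = 0.182, d = 0.208.
seq1–seq3: 7/22 differ, p = 0.318, d = 0.414.
seq2–seq3: 7/22 differ, p = 0.318, d = 0.414.
The smallest distance is between seq1 and seq2.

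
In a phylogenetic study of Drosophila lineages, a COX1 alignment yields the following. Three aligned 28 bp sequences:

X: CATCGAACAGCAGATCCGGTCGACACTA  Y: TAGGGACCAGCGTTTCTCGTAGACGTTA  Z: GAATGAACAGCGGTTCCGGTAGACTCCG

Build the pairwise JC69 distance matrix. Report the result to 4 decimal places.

d(X,Y) = 0.6355, d(X,Z) = 0.4197, d(Y,Z) = 0.5565

X–Y: 12/28 sites differ → p ≈ 0.428571, d = −0.75 ln(1 − 0.571428) = 0.635472 ≈ 0.6355.
X–Z: 9/28 sites differ → p ≈ 0.321429, d = −0.75 ln(1 − 0.428572) = 0.419713 ≈ 0.4197.
Y–Z: 11/28 sites differ → p ≈ 0.392857, d = −0.75 ln(1 − 0.523809) = 0.556452 ≈ 0.5565.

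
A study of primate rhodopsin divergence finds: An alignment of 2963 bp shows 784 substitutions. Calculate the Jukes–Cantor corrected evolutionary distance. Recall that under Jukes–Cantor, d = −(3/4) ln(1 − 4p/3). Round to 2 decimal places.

p = 784/2963 ≈ 0.264597.
d = −(3/4) ln(1 − 4p/3) = −0.75 ln(1 − 0.352796) = −0.75 ln(0.647204)
  = −0.75 × (-0.435094) = 0.326321 substitutions/site.

0.33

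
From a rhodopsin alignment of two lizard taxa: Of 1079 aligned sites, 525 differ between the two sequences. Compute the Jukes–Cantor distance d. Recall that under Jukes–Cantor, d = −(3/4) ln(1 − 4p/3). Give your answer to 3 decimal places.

0.785

p = 525/1079 ≈ 0.486562.
d = −(3/4) ln(1 − 4p/3) = −0.75 ln(1 − 0.648749) = −0.75 ln(0.351251)
  = −0.75 × (-1.046254) = 0.784691 substitutions/site.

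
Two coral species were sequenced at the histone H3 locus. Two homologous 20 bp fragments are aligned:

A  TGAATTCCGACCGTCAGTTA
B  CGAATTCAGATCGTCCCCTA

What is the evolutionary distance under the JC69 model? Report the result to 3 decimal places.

0.383

The sequences differ at 6 of 20 sites (1, 8, 11, 16, 17, 18), so p = 6/20 = 0.3.
d = −(3/4) ln(1 − 4p/3) = −0.75 ln(1 − 0.4) = −0.75 ln(0.6)
  = −0.75 × (-0.510826) = 0.383120 substitutions/site.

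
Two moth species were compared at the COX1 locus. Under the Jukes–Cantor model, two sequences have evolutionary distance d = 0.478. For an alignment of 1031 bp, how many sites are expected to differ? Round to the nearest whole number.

364

Invert JC69: p = (3/4)(1 − e^(−4d/3)) = 0.75 × (1 − e^(-0.637333)) = 0.75 × (1 − 0.528701) = 0.353474.
Expected differing sites = pL ≈ 0.353474 × 1031 = 364.431694 ≈ 364.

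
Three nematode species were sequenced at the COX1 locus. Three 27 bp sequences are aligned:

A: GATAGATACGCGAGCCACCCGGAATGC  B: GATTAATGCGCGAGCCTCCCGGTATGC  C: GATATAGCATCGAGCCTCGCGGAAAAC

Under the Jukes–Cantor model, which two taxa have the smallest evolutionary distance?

A and B

A–B: 5/27 differ, p = 0.185, d = 0.213.
A–C: 9/27 differ, p = 0.333, d = 0.441.
B–C: 10/27 differ, p = 0.370, d = 0.511.
The smallest distance is between A and B.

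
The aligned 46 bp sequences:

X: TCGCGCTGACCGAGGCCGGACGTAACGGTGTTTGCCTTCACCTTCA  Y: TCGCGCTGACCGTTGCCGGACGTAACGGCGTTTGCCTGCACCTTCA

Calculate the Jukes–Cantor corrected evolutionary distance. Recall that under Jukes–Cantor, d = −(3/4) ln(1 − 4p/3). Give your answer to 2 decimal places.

The sequences differ at 4 of 46 sites (13, 14, 29, 38), so p = 4/46 ≈ 0.086957.
d = −(3/4) ln(1 − 4p/3) = −0.75 ln(1 − 0.115943) = −0.75 ln(0.884057)
  = −0.75 × (-0.123234) = 0.092426 substitutions/site.

0.09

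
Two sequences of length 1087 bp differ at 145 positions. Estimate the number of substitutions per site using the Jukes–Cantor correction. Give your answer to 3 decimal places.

p = 145/1087 ≈ 0.133395.
d = −(3/4) ln(1 − 4p/3) = −0.75 ln(1 − 0.17786) = −0.75 ln(0.82214)
  = −0.75 × (-0.195845) = 0.146884 substitutions/site.

0.147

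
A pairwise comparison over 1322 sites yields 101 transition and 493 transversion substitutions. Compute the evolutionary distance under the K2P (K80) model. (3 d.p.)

0.715

P = 101/1322 ≈ 0.076399 and Q = 493/1322 ≈ 0.37292.
Under the Kimura two-parameter model, d = −½ ln(1 − 2P − Q) − ¼ ln(1 − 2Q).
1 − 2P − Q = 0.474282, giving −½ ln(0.474282) = 0.372977.
1 − 2Q = 0.25416, giving −¼ ln(0.25416) = 0.342448.
d = 0.372977 + 0.342448 = 0.715425.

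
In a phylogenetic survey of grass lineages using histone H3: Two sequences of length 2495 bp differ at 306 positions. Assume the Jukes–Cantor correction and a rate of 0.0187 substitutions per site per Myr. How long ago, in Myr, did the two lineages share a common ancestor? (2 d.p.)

p = 306/2495 ≈ 0.122645.
d = −(3/4) ln(1 − 4p/3) = −0.75 ln(1 − 0.163527) = −0.75 ln(0.836473)
  = −0.75 × (-0.178561) = 0.133921 substitutions/site.
Under a molecular clock d = 2μt, so t = d/(2μ) = 0.133921 / (2 × 0.0187) = 3.58 Myr.

3.58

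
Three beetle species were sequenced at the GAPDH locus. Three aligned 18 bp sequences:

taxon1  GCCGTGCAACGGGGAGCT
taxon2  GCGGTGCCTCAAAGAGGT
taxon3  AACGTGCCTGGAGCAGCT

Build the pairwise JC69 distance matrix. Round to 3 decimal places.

d(taxon1,taxon2) = 0.548, d(taxon1,taxon3) = 0.548, d(taxon2,taxon3) = 0.673

taxon1–taxon2: 7/18 sites differ → p ≈ 0.388889, d = −0.75 ln(1 − 0.518519) = 0.548166 ≈ 0.548.
taxon1–taxon3: 7/18 sites differ → p ≈ 0.388889, d = −0.75 ln(1 − 0.518519) = 0.548166 ≈ 0.548.
taxon2–taxon3: 8/18 sites differ → p ≈ 0.444444, d = −0.75 ln(1 − 0.592592) = 0.673455 ≈ 0.673.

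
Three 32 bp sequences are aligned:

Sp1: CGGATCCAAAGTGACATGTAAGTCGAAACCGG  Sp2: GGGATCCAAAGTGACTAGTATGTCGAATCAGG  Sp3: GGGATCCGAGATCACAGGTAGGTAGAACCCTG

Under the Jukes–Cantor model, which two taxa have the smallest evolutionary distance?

Sp1 and Sp2

Sp1–Sp2: 6/32 differ, p = 0.188, d = 0.216.
Sp1–Sp3: 10/32 differ, p = 0.313, d = 0.404.
Sp2–Sp3: 11/32 differ, p = 0.344, d = 0.460.
The smallest distance is between Sp1 and Sp2.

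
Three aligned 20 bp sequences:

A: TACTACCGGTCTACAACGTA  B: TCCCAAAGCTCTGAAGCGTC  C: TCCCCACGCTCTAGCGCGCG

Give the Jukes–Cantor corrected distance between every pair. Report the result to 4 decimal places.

d(A,B) = 0.6872, d(A,C) = 0.8240, d(B,C) = 0.4715

A–B: 9/20 sites differ → p = 0.45, d = −0.75 ln(1 − 0.6) = 0.687218 ≈ 0.6872.
A–C: 10/20 sites differ → p = 0.5, d = −0.75 ln(1 − 0.666667) = 0.823960 ≈ 0.8240.
B–C: 7/20 sites differ → p = 0.35, d = −0.75 ln(1 − 0.466667) = 0.471457 ≈ 0.4715.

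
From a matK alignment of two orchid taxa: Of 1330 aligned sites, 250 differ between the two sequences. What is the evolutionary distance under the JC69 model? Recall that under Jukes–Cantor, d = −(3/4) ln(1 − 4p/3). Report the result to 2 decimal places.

0.22

p = 250/1330 ≈ 0.18797.
d = −(3/4) ln(1 − 4p/3) = −0.75 ln(1 − 0.250627) = −0.75 ln(0.749373)
  = −0.75 × (-0.288518) = 0.216389 substitutions/site.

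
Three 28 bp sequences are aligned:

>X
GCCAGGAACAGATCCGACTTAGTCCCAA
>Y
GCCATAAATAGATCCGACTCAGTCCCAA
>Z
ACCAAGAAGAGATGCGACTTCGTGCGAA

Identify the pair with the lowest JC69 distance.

X and Y

X–Y: 4/28 differ, p = 0.143, d = 0.158.
X–Z: 7/28 differ, p = 0.250, d = 0.304.
Y–Z: 9/28 differ, p = 0.321, d = 0.420.
The smallest distance is between X and Y.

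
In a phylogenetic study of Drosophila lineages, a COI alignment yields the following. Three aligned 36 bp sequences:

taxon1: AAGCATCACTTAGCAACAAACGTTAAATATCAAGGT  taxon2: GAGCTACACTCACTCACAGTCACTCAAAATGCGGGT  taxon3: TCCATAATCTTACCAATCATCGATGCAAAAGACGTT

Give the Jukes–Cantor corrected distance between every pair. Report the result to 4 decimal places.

taxon1–taxon2: 16/36 sites differ → p ≈ 0.444444, d = −0.75 ln(1 − 0.592592) = 0.673455 ≈ 0.6735.
taxon1–taxon3: 20/36 sites differ → p ≈ 0.555556, d = −0.75 ln(1 − 0.740741) = 1.012446 ≈ 1.0124.
taxon2–taxon3: 20/36 sites differ → p ≈ 0.555556, d = −0.75 ln(1 − 0.740741) = 1.012446 ≈ 1.0124.

d(taxon1,taxon2) = 0.6735, d(taxon1,taxon3) = 1.0124, d(taxon2,taxon3) = 1.0124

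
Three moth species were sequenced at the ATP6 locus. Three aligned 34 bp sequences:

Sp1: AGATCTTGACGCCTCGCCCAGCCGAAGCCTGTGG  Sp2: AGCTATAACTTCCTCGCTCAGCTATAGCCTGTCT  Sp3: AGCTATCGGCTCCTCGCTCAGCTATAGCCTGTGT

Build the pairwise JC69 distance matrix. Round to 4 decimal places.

Sp1–Sp2: 13/34 sites differ → p ≈ 0.382353, d = −0.75 ln(1 − 0.509804) = 0.534712 ≈ 0.5347.
Sp1–Sp3: 10/34 sites differ → p ≈ 0.294118, d = −0.75 ln(1 − 0.392157) = 0.373379 ≈ 0.3734.
Sp2–Sp3: 5/34 sites differ → p ≈ 0.147059, d = −0.75 ln(1 − 0.196079) = 0.163691 ≈ 0.1637.

d(Sp1,Sp2) = 0.5347, d(Sp1,Sp3) = 0.3734, d(Sp2,Sp3) = 0.1637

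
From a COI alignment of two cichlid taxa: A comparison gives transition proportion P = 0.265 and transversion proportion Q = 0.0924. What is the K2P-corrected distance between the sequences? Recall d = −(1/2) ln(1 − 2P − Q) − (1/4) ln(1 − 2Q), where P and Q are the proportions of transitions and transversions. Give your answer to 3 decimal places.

Under the Kimura two-parameter model, d = −½ ln(1 − 2P − Q) − ¼ ln(1 − 2Q).
1 − 2P − Q = 0.3776, giving −½ ln(0.3776) = 0.486960.
1 − 2Q = 0.8152, giving −¼ ln(0.8152) = 0.051080.
d = 0.486960 + 0.051080 = 0.538040.

0.538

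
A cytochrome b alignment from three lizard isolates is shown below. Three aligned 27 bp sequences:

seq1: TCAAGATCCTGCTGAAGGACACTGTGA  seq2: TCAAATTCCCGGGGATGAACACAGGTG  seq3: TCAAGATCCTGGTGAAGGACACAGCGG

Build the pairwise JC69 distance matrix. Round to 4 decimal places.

seq1–seq2: 11/27 sites differ → p ≈ 0.407407, d = −0.75 ln(1 − 0.543209) = 0.587647 ≈ 0.5876.
seq1–seq3: 4/27 sites differ → p ≈ 0.148148, d = −0.75 ln(1 − 0.197531) = 0.165047 ≈ 0.1650.
seq2–seq3: 8/27 sites differ → p ≈ 0.296296, d = −0.75 ln(1 − 0.395061) = 0.376971 ≈ 0.3770.

d(seq1,seq2) = 0.5876, d(seq1,seq3) = 0.1650, d(seq2,seq3) = 0.3770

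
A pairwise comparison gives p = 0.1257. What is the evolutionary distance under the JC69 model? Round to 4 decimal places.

d = −(3/4) ln(1 − 4p/3) = −0.75 ln(1 − 0.1676) = −0.75 ln(0.8324)
  = −0.75 × (-0.183442) = 0.137582 substitutions/site.

0.1376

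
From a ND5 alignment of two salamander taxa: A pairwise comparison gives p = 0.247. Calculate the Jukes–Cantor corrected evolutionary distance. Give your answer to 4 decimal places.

d = −(3/4) ln(1 − 4p/3) = −0.75 ln(1 − 0.329333) = −0.75 ln(0.670667)
  = −0.75 × (-0.399483) = 0.299612 substitutions/site.

0.2996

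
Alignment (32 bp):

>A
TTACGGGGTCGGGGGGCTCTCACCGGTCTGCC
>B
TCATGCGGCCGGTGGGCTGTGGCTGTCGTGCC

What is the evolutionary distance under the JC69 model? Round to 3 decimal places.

0.520

The sequences differ at 12 of 32 sites, so p = 12/32 = 0.375.
d = −(3/4) ln(1 − 4p/3) = −0.75 ln(1 − 0.5) = −0.75 ln(0.5)
  = −0.75 × (-0.693147) = 0.519860 substitutions/site.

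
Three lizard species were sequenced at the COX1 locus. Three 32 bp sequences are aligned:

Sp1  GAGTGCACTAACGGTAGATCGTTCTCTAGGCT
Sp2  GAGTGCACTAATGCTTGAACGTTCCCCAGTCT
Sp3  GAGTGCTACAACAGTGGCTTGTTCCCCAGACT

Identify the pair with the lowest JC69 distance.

Sp1–Sp2: 7/32 differ, p = 0.219, d = 0.259.
Sp1–Sp3: 10/32 differ, p = 0.313, d = 0.404.
Sp2–Sp3: 11/32 differ, p = 0.344, d = 0.460.
The smallest distance is between Sp1 and Sp2.

Sp1 and Sp2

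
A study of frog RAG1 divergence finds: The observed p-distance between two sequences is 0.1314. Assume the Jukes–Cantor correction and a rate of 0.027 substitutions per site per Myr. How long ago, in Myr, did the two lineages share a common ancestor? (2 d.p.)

d = −(3/4) ln(1 − 4p/3) = −0.75 ln(1 − 0.1752) = −0.75 ln(0.8248)
  = −0.75 × (-0.192614) = 0.144461 substitutions/site.
Under a molecular clock d = 2μt, so t = d/(2μ) = 0.144461 / (2 × 0.027) = 2.68 Myr.

2.68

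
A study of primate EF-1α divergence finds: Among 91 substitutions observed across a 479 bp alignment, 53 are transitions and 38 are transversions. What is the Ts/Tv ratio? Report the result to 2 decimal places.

R = 53/38 = 1.394736… ≈ 1.39 (to 2 d.p.).

1.39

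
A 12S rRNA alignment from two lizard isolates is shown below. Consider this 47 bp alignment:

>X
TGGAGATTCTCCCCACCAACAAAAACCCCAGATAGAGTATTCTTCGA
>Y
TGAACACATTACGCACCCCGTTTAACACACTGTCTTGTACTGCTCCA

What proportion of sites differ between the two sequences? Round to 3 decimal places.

The sequences differ at 25 of 47 positions.
p = 25/47 = 0.531914… ≈ 0.532 (to 3 d.p.).

0.532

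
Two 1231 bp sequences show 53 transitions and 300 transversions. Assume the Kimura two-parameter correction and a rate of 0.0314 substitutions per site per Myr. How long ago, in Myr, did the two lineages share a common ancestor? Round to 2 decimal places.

5.85

P = 53/1231 ≈ 0.043054 and Q = 300/1231 ≈ 0.243704.
Under the Kimura two-parameter model, d = −½ ln(1 − 2P − Q) − ¼ ln(1 − 2Q).
1 − 2P − Q = 0.670188, giving −½ ln(0.670188) = 0.200099.
1 − 2Q = 0.512592, giving −¼ ln(0.512592) = 0.167069.
d = 0.200099 + 0.167069 = 0.367168.
Under a molecular clock d = 2μt, so t = d/(2μ) = 0.367168 / (2 × 0.0314) = 5.85 Myr.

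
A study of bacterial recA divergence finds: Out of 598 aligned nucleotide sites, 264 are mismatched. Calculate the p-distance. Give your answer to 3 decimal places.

0.441

p = 264/598 = 0.441471… ≈ 0.441 (to 3 d.p.).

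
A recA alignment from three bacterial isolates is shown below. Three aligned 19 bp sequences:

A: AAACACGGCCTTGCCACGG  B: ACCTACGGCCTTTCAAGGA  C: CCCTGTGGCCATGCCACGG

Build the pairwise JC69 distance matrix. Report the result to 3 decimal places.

d(A,B) = 0.507, d(A,C) = 0.507, d(B,C) = 0.618

A–B: 7/19 sites differ → p ≈ 0.368421, d = −0.75 ln(1 − 0.491228) = 0.506816 ≈ 0.507.
A–C: 7/19 sites differ → p ≈ 0.368421, d = −0.75 ln(1 − 0.491228) = 0.506816 ≈ 0.507.
B–C: 8/19 sites differ → p ≈ 0.421053, d = −0.75 ln(1 − 0.561404) = 0.618132 ≈ 0.618.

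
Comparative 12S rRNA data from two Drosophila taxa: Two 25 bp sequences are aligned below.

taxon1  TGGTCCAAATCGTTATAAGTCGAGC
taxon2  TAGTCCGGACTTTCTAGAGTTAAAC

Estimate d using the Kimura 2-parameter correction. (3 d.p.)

Of 25 sites, 10 differences are transitions and 3 are transversions, so P = 10/25 = 0.4 and Q = 3/25 = 0.12.
Under the Kimura two-parameter model, d = −½ ln(1 − 2P − Q) − ¼ ln(1 − 2Q).
1 − 2P − Q = 0.08, giving −½ ln(0.08) = 1.262864.
1 − 2Q = 0.76, giving −¼ ln(0.76) = 0.068609.
d = 1.262864 + 0.068609 = 1.331473.

1.331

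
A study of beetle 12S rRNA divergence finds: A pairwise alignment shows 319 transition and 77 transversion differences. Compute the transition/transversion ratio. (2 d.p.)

4.14

R = 319/77 = 4.142857… ≈ 4.14 (to 2 d.p.).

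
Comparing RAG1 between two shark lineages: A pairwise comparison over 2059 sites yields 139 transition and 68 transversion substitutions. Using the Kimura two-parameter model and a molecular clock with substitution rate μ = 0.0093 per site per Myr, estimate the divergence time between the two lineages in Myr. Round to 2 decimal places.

5.86

P = 139/2059 ≈ 0.067508 and Q = 68/2059 ≈ 0.033026.
Under the Kimura two-parameter model, d = −½ ln(1 − 2P − Q) − ¼ ln(1 − 2Q).
1 − 2P − Q = 0.831958, giving −½ ln(0.831958) = 0.091987.
1 − 2Q = 0.933948, giving −¼ ln(0.933948) = 0.017084.
d = 0.091987 + 0.017084 = 0.109071.
Under a molecular clock d = 2μt, so t = d/(2μ) = 0.109071 / (2 × 0.0093) = 5.86 Myr.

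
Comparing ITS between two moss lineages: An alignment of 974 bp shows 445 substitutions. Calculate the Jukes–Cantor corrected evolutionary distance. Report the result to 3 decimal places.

p = 445/974 ≈ 0.456879.
d = −(3/4) ln(1 − 4p/3) = −0.75 ln(1 − 0.609172) = −0.75 ln(0.390828)
  = −0.75 × (-0.939488) = 0.704616 substitutions/site.

0.705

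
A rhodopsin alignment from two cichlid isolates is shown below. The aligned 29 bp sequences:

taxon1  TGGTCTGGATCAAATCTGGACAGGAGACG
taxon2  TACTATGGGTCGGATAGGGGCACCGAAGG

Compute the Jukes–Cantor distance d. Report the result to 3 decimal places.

The sequences differ at 14 of 29 sites, so p = 14/29 ≈ 0.482759.
d = −(3/4) ln(1 − 4p/3) = −0.75 ln(1 − 0.643679) = −0.75 ln(0.356321)
  = −0.75 × (-1.031923) = 0.773942 substitutions/site.

0.774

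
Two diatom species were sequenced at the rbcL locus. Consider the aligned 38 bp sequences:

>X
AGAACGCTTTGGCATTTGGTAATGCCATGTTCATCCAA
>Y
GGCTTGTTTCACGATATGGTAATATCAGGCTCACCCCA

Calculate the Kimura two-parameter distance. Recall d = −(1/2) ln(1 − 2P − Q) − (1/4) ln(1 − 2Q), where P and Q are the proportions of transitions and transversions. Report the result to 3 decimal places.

0.651

Of 38 sites, 9 differences are transitions and 7 are transversions, so P = 9/38 ≈ 0.236842 and Q = 7/38 ≈ 0.184211.
Under the Kimura two-parameter model, d = −½ ln(1 − 2P − Q) − ¼ ln(1 − 2Q).
1 − 2P − Q = 0.342105, giving −½ ln(0.342105) = 0.536319.
1 − 2Q = 0.631578, giving −¼ ln(0.631578) = 0.114883.
d = 0.536319 + 0.114883 = 0.651202.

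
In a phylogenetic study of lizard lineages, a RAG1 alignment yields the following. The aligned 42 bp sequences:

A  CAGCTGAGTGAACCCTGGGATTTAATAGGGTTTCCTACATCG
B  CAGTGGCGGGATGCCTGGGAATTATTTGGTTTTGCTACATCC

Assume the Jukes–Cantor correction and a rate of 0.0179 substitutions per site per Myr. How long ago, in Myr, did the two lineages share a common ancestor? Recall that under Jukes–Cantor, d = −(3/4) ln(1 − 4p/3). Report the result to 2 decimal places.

10.05

The sequences differ at 12 of 42 sites, so p = 12/42 ≈ 0.285714.
d = −(3/4) ln(1 − 4p/3) = −0.75 ln(1 − 0.380952) = −0.75 ln(0.619048)
  = −0.75 × (-0.479572) = 0.359679 substitutions/site.
Under a molecular clock d = 2μt, so t = d/(2μ) = 0.359679 / (2 × 0.0179) = 10.05 Myr.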